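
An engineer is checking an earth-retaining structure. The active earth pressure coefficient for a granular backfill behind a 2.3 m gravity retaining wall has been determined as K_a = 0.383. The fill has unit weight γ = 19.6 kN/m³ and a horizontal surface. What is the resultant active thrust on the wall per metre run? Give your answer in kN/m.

19.9 kN/m

P = ½ K_a γ H² = 0.5 × 0.383 × 19.6 × 2.3² = 19.86 kN/m.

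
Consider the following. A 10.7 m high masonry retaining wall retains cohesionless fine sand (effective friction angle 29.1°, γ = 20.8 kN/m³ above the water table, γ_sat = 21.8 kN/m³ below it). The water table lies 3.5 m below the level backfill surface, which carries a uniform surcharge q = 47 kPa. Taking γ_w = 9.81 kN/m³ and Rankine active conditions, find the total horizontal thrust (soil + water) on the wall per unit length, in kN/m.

K_a = tan²(45° − φ/2) = 0.3456.
γ' = 21.8 − 9.81 = 11.99 kN/m³. h₂ = H − d_w = 7.2 m.
σ'_h: at surface K_a·q = 16.24; at WT K_a(q+γd_w) = 41.40; at base K_a(q+γd_w+γ'h₂) = 71.24 kPa.
P₁ = ½(16.24+41.40)×3.5 = 100.9; P₂ = ½(41.40+71.24)×7.2 = 405.5; P_w = ½γ_w h₂² = 254.3.
Total = 100.9+405.5+254.3 = 760.6 kN/m.

761 kN/m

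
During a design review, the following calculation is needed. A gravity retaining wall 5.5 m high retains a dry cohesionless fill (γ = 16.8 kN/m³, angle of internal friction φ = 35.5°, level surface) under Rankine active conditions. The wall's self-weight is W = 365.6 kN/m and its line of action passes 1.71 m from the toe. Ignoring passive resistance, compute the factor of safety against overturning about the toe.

K_a = tan²(45° − 35.5°/2) = 0.2653.
P_a = ½K_aγH² = 0.5×0.2653×16.8×5.5² = 67.40 kN/m, acting at H/3 = 1.833 m above the base.
Overturning moment M_o = P_a × H/3 = 67.40 × 1.833 = 123.6.
Resisting moment M_r = W × 1.71 = 365.6 × 1.71 = 625.2.
FS_overturning = M_r/M_o = 625.2/123.6 = 5.059.

5.06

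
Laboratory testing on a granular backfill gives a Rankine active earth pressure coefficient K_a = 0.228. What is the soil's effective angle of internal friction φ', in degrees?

K_a = tan²(45° − φ/2) ⇒ 45° − φ/2 = arctan(√0.228) = 25.52°.
φ = 2(45° − 25.52°) = 38.95°.

39.0°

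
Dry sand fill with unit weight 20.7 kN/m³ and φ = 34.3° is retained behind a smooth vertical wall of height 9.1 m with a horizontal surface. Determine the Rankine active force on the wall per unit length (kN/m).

K_a = tan²(45° − φ/2) = 0.2792.
P_a = ½ K_a γ H² = 0.5 × 0.2792 × 20.7 × 9.1² = 239.3 kN/m.

239 kN/m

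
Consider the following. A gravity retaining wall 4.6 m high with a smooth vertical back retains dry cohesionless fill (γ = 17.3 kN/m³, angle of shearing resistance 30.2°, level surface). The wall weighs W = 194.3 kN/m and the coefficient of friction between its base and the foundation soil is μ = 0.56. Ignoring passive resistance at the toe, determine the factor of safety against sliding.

K_a = tan²(45° − 30.2°/2) = 0.3307.
P_a = ½K_aγH² = 0.5×0.3307×17.3×4.6² = 60.52 kN/m, acting at H/3 = 1.533 m above the base.
FS_sliding = μW / P_a = 0.56×194.3 / 60.52 = 1.798.

1.80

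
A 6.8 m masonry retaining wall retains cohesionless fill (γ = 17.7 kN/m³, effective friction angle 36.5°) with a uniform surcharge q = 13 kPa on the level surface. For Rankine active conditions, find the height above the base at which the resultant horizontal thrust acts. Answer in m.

K_a = 0.2541.
Triangular part P₁ = ½K_aγH² = 104.0 at H/3 = 2.267 m; rectangular part P₂ = K_a q H = 22.46 at H/2 = 3.400 m.
ȳ = (P₁·2.267 + P₂·3.400)/(P₁+P₂) = 2.468 m.

2.47 m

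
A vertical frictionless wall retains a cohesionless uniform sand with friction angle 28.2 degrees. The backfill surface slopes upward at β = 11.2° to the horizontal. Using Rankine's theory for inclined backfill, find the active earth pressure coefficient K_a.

K_a = cos β · (cos β − √(cos²β − cos²φ)) / (cos β + √(cos²β − cos²φ)).
cos β = 0.9810, cos φ = 0.8813, √(cos²β − cos²φ) = 0.4308.
K_a = 0.9810 × (0.9810 − 0.4308)/(0.9810 + 0.4308) = 0.3823.

0.382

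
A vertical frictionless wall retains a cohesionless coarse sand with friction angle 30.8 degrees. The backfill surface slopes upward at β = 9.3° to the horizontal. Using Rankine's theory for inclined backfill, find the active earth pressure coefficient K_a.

K_a = cos β · (cos β − √(cos²β − cos²φ)) / (cos β + √(cos²β − cos²φ)).
cos β = 0.9869, cos φ = 0.8590, √(cos²β − cos²φ) = 0.4859.
K_a = 0.9869 × (0.9869 − 0.4859)/(0.9869 + 0.4859) = 0.3357.

0.336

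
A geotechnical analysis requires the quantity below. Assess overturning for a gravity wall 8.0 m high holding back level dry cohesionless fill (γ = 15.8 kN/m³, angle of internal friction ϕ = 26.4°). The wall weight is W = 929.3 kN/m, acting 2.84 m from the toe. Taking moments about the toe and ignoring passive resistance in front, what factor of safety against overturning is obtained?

K_a = tan²(45° − 26.4°/2) = 0.3844.
P_a = ½K_aγH² = 0.5×0.3844×15.8×8.0² = 194.4 kN/m, acting at H/3 = 2.667 m above the base.
Overturning moment M_o = P_a × H/3 = 194.4 × 2.667 = 518.3.
Resisting moment M_r = W × 2.84 = 929.3 × 2.84 = 2639.
FS_overturning = M_r/M_o = 2639/518.3 = 5.092.

5.09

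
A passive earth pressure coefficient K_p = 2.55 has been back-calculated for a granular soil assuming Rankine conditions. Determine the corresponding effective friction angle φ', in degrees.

25.9°

K_p = (1+sin φ)/(1−sin φ) ⇒ sin φ = (K_p − 1)/(K_p + 1) = 0.4366.
φ = arcsin(0.4366) = 25.89°.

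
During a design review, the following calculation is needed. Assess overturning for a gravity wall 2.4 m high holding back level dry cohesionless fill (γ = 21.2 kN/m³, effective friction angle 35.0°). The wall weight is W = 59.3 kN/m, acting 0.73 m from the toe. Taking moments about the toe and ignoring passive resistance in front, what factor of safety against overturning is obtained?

3.27

K_a = tan²(45° − 35.0°/2) = 0.2710.
P_a = ½K_aγH² = 0.5×0.2710×21.2×2.4² = 16.55 kN/m, acting at H/3 = 0.8000 m above the base.
Overturning moment M_o = P_a × H/3 = 16.55 × 0.8000 = 13.24.
Resisting moment M_r = W × 0.73 = 59.3 × 0.73 = 43.29.
FS_overturning = M_r/M_o = 43.29/13.24 = 3.270.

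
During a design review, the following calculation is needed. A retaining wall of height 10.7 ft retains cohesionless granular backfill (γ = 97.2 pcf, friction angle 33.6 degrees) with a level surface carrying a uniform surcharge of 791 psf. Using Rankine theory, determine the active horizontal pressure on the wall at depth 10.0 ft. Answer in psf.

K_a = (1 − sin φ)/(1 + sin φ) = 0.2875.
σ_v = γz + q = 97.2 × 10.0 + 791 = 1763 psf.
σ_h = K_a σ_v = 0.2875 × 1763 = 506.9 psf.

507 psf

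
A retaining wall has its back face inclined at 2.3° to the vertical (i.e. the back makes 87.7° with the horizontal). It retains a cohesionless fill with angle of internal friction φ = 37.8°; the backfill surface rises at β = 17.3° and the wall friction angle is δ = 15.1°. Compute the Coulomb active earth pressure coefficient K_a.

K_a = sin²(α+φ) / [sin²α · sin(α−δ) · (1 + √{sin(φ+δ)sin(φ−β) / (sin(α−δ)sin(α+β))})²].
With α = 87.7°, φ = 37.8°, δ = 15.1°, β = 17.3°: K_a = 0.2894.

0.289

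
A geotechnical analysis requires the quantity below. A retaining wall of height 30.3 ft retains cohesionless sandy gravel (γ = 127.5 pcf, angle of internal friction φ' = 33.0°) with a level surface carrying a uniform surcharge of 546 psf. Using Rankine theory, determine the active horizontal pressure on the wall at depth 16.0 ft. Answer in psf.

K_a = (1 − sin φ)/(1 + sin φ) = 0.2948.
σ_v = γz + q = 127.5 × 16.0 + 546 = 2586 psf.
σ_h = K_a σ_v = 0.2948 × 2586 = 762.4 psf.

762 psf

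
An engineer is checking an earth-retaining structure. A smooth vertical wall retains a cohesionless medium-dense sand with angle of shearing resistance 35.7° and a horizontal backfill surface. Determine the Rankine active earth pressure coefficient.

0.263

K_a = (1 − sin φ)/(1 + sin φ) = (1 − sin 35.7°)/(1 + sin 35.7°) = 0.2630.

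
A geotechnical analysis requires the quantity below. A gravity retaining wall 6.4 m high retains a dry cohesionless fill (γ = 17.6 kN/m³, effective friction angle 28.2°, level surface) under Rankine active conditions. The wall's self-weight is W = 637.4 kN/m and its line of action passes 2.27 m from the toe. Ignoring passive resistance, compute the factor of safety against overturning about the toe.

5.25

K_a = tan²(45° − 28.2°/2) = 0.3582.
P_a = ½K_aγH² = 0.5×0.3582×17.6×6.4² = 129.1 kN/m, acting at H/3 = 2.133 m above the base.
Overturning moment M_o = P_a × H/3 = 129.1 × 2.133 = 275.4.
Resisting moment M_r = W × 2.27 = 637.4 × 2.27 = 1447.
FS_overturning = M_r/M_o = 1447/275.4 = 5.253.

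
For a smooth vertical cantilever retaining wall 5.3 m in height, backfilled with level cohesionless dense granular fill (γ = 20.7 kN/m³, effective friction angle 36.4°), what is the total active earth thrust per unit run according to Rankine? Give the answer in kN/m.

K_a = tan²(45° − φ/2) = 0.2552.
P_a = ½ K_a γ H² = 0.5 × 0.2552 × 20.7 × 5.3² = 74.18 kN/m.

74.2 kN/m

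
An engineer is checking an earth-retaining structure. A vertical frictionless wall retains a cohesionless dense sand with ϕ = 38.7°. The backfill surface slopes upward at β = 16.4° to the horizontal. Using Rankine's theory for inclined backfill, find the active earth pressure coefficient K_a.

K_a = cos β · (cos β − √(cos²β − cos²φ)) / (cos β + √(cos²β − cos²φ)).
cos β = 0.9593, cos φ = 0.7804, √(cos²β − cos²φ) = 0.5579.
K_a = 0.9593 × (0.9593 − 0.5579)/(0.9593 + 0.5579) = 0.2538.

0.254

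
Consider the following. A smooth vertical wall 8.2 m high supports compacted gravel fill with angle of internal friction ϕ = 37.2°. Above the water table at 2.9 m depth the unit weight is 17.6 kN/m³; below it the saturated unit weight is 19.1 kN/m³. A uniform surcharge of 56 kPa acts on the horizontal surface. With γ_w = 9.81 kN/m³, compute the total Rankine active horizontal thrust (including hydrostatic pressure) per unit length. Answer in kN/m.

368 kN/m

K_a = tan²(45° − φ/2) = 0.2464.
γ' = 19.1 − 9.81 = 9.290 kN/m³. h₂ = H − d_w = 5.3 m.
σ'_h: at surface K_a·q = 13.80; at WT K_a(q+γd_w) = 26.38; at base K_a(q+γd_w+γ'h₂) = 38.51 kPa.
P₁ = ½(13.80+26.38)×2.9 = 58.26; P₂ = ½(26.38+38.51)×5.3 = 171.9; P_w = ½γ_w h₂² = 137.8.
Total = 58.26+171.9+137.8 = 368.0 kN/m.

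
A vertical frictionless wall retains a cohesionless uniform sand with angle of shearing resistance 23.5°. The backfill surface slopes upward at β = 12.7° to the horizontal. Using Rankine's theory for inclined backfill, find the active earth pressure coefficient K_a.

0.479

K_a = cos β · (cos β − √(cos²β − cos²φ)) / (cos β + √(cos²β − cos²φ)).
cos β = 0.9755, cos φ = 0.9171, √(cos²β − cos²φ) = 0.3327.
K_a = 0.9755 × (0.9755 − 0.3327)/(0.9755 + 0.3327) = 0.4794.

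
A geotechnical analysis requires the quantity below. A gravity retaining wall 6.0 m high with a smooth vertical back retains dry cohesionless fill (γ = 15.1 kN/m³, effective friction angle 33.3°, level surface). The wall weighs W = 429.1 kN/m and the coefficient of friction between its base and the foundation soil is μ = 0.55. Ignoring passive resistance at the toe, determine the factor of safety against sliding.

K_a = tan²(45° − 33.3°/2) = 0.2911.
P_a = ½K_aγH² = 0.5×0.2911×15.1×6.0² = 79.13 kN/m, acting at H/3 = 2.000 m above the base.
FS_sliding = μW / P_a = 0.55×429.1 / 79.13 = 2.982.

2.98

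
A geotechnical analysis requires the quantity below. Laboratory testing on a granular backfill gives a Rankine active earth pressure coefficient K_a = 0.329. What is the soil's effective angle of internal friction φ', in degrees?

30.3°

K_a = tan²(45° − φ/2) ⇒ 45° − φ/2 = arctan(√0.329) = 29.84°.
φ = 2(45° − 29.84°) = 30.32°.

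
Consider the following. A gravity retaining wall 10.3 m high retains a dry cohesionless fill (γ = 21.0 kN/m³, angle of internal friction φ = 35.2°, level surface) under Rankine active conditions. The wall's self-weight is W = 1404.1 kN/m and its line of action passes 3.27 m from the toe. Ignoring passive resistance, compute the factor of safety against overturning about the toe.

K_a = tan²(45° − 35.2°/2) = 0.2687.
P_a = ½K_aγH² = 0.5×0.2687×21.0×10.3² = 299.3 kN/m, acting at H/3 = 3.433 m above the base.
Overturning moment M_o = P_a × H/3 = 299.3 × 3.433 = 1028.
Resisting moment M_r = W × 3.27 = 1404.1 × 3.27 = 4591.
FS_overturning = M_r/M_o = 4591/1028 = 4.468.

4.47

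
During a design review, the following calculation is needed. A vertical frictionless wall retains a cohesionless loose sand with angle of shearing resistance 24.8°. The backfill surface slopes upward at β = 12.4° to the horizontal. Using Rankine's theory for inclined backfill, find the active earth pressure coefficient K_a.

K_a = cos β · (cos β − √(cos²β − cos²φ)) / (cos β + √(cos²β − cos²φ)).
cos β = 0.9767, cos φ = 0.9078, √(cos²β − cos²φ) = 0.3603.
K_a = 0.9767 × (0.9767 − 0.3603)/(0.9767 + 0.3603) = 0.4502.

0.450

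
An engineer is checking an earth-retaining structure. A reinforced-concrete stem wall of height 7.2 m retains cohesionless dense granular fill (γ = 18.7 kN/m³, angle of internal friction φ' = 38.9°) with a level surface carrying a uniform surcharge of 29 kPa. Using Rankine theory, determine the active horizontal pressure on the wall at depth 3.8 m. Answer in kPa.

K_a = (1 − sin φ)/(1 + sin φ) = 0.2285.
σ_v = γz + q = 18.7 × 3.8 + 29 = 100.1 kPa.
σ_h = K_a σ_v = 0.2285 × 100.1 = 22.87 kPa.

22.9 kPa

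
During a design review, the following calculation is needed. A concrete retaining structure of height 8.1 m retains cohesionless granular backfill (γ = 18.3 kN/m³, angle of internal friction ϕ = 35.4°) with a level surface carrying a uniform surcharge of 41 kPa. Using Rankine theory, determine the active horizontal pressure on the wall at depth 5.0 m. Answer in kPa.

35.3 kPa

K_a = (1 − sin φ)/(1 + sin φ) = 0.2664.
σ_v = γz + q = 18.3 × 5.0 + 41 = 132.5 kPa.
σ_h = K_a σ_v = 0.2664 × 132.5 = 35.30 kPa.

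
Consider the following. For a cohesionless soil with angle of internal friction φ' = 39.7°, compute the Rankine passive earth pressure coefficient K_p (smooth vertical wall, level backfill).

4.54

K_p = (1 + sin φ)/(1 − sin φ) = tan²(45° + 39.7°/2) = 4.537.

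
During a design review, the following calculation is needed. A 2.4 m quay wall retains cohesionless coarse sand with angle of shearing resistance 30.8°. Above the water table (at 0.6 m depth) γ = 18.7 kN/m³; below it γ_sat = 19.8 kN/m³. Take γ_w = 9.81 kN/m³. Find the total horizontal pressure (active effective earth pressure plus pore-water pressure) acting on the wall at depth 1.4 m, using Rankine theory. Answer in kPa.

K_a = (1 − sin φ)/(1 + sin φ) = 0.3227.
γ' = 19.8 − 9.81 = 9.990 kN/m³.
Effective vertical stress at 1.4 m: σ'_v = 18.7×0.6 + 9.990×0.800 = 19.21 kPa.
σ'_h = K_a σ'_v = 0.3227 × 19.21 = 6.200 kPa; u = γ_w × 0.800 = 7.848 kPa.
Total σ_h = 6.200 + 7.848 = 14.05 kPa.

14.0 kPa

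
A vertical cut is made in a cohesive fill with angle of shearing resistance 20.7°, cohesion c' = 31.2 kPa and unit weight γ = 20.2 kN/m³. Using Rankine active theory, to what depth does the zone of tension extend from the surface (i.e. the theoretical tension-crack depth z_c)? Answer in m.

K_a = tan²(45° − 20.7°/2) = 0.4777; √K_a = 0.6911.
The active pressure is zero where K_a γ z = 2c√K_a, so z_c = 2c/(γ√K_a) = 2×31.2/(20.2×0.6911) = 4.470 m.

4.47 m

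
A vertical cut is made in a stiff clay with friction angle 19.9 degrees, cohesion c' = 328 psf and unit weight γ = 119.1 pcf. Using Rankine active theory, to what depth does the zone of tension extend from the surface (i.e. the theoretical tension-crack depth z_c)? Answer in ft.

K_a = tan²(45° − 19.9°/2) = 0.4921; √K_a = 0.7015.
The active pressure is zero where K_a γ z = 2c√K_a, so z_c = 2c/(γ√K_a) = 2×328/(119.1×0.7015) = 7.852 ft.

7.85 ft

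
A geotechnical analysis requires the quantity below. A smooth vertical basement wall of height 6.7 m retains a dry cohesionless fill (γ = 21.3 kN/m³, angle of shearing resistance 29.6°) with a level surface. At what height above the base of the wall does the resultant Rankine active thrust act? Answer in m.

K_a = 0.3387.
The pressure distribution is triangular, so the resultant acts at H/3 above the base = 6.7/3 = 2.233 m.

2.23 m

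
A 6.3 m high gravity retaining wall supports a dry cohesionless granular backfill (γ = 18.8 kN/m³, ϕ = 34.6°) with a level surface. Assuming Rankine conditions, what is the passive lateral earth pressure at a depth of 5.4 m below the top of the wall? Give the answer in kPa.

K_p = (1 + sin φ)/(1 − sin φ) = 3.628.
σ_h = K_p γ z = 3.628 × 18.8 × 5.4 = 368.3 kPa.

368 kPa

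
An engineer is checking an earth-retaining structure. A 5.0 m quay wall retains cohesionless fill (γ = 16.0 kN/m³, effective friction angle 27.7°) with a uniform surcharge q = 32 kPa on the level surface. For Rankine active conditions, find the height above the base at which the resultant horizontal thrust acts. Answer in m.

2.04 m

K_a = 0.3653.
Triangular part P₁ = ½K_aγH² = 73.07 at H/3 = 1.667 m; rectangular part P₂ = K_a q H = 58.45 at H/2 = 2.500 m.
ȳ = (P₁·1.667 + P₂·2.500)/(P₁+P₂) = 2.037 m.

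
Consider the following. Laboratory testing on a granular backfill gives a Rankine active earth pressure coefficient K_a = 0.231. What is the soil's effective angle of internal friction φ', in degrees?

K_a = tan²(45° − φ/2) ⇒ 45° − φ/2 = arctan(√0.231) = 25.67°.
φ = 2(45° − 25.67°) = 38.66°.

38.7°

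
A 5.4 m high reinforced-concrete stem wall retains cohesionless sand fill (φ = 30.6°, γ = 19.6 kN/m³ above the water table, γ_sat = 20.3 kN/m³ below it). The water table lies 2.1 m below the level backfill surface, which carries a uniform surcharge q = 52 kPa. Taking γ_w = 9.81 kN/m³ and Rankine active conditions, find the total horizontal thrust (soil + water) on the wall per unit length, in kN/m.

K_a = tan²(45° − φ/2) = 0.3253.
γ' = 20.3 − 9.81 = 10.49 kN/m³. h₂ = H − d_w = 3.3 m.
σ'_h: at surface K_a·q = 16.92; at WT K_a(q+γd_w) = 30.31; at base K_a(q+γd_w+γ'h₂) = 41.57 kPa.
P₁ = ½(16.92+30.31)×2.1 = 49.59; P₂ = ½(30.31+41.57)×3.3 = 118.6; P_w = ½γ_w h₂² = 53.42.
Total = 49.59+118.6+53.42 = 221.6 kN/m.

222 kN/m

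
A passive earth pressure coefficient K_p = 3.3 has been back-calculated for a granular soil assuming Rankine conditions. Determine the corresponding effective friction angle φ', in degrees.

32.3°

K_p = (1+sin φ)/(1−sin φ) ⇒ sin φ = (K_p − 1)/(K_p + 1) = 0.5349.
φ = arcsin(0.5349) = 32.34°.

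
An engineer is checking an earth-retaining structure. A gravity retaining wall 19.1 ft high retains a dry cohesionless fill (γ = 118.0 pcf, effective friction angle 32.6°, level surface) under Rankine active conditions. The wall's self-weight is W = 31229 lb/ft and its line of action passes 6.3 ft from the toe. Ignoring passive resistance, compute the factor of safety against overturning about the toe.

4.79

K_a = tan²(45° − 32.6°/2) = 0.2997.
P_a = ½K_aγH² = 0.5×0.2997×118.0×19.1² = 6452 lb/ft, acting at H/3 = 6.367 ft above the base.
Overturning moment M_o = P_a × H/3 = 6452 × 6.367 = 41070.
Resisting moment M_r = W × 6.3 = 31229 × 6.3 = 196700.
FS_overturning = M_r/M_o = 196700/41070 = 4.790.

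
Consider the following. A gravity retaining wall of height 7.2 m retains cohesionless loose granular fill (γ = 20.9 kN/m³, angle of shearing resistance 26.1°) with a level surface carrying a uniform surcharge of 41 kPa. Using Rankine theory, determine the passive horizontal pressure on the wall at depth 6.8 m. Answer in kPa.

K_p = (1 + sin φ)/(1 − sin φ) = 2.571.
σ_v = γz + q = 20.9 × 6.8 + 41 = 183.1 kPa.
σ_h = K_p σ_v = 2.571 × 183.1 = 470.8 kPa.

471 kPa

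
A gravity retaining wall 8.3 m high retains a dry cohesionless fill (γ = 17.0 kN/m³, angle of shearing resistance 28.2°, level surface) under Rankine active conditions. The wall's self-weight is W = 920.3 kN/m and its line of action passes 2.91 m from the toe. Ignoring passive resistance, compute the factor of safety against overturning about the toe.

K_a = tan²(45° − 28.2°/2) = 0.3582.
P_a = ½K_aγH² = 0.5×0.3582×17.0×8.3² = 209.7 kN/m, acting at H/3 = 2.767 m above the base.
Overturning moment M_o = P_a × H/3 = 209.7 × 2.767 = 580.3.
Resisting moment M_r = W × 2.91 = 920.3 × 2.91 = 2678.
FS_overturning = M_r/M_o = 2678/580.3 = 4.615.

4.62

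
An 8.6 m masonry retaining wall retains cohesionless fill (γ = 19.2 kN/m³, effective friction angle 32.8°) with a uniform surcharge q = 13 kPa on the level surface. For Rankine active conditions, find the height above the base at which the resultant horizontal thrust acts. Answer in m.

K_a = 0.2973.
Triangular part P₁ = ½K_aγH² = 211.1 at H/3 = 2.867 m; rectangular part P₂ = K_a q H = 33.23 at H/2 = 4.300 m.
ȳ = (P₁·2.867 + P₂·4.300)/(P₁+P₂) = 3.062 m.

3.06 m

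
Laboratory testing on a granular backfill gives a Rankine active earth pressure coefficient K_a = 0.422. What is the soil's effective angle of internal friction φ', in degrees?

24.0°

K_a = tan²(45° − φ/2) ⇒ 45° − φ/2 = arctan(√0.422) = 33.01°.
φ = 2(45° − 33.01°) = 23.98°.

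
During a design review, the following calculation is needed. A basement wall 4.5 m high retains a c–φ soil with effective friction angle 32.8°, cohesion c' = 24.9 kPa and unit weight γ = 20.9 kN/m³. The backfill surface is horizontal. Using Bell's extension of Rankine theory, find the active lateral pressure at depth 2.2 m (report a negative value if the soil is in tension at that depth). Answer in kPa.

-13.5 kPa

K_a = (1 − sin φ)/(1 + sin φ) = 0.2973.
σ_a = K_a γ z − 2c√K_a = 0.2973×20.9×2.2 − 2×24.9×0.5452 = -13.48 kPa.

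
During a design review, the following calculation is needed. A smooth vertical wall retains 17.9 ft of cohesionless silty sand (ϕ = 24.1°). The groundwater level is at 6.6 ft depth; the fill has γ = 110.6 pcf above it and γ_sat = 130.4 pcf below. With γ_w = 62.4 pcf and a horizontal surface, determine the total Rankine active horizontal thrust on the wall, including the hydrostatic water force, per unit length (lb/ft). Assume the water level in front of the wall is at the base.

10300 lb/ft

K_a = tan²(45° − φ/2) = 0.4201.
γ' = 130.4 − 62.4 = 68.00 pcf. Depth below WT = 11.3 ft.
σ'_h at WT = K_a γ d_w = 306.7 psf; at base = 306.7 + K_a γ' × 11.3 = 629.5 psf.
P₁ (0–6.6 ft) = ½×306.7×6.6 = 1012. P₂ (6.6–17.9 ft) = ½(306.7+629.5)×11.3 = 5289.
P_w = ½ γ_w h₂² = 0.5×62.4×11.3² = 3984. Total = 1012+5289+3984 = 10290 lb/ft.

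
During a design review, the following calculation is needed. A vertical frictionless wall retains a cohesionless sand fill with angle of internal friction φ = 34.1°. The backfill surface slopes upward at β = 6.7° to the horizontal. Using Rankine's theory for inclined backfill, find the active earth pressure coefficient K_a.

0.287

K_a = cos β · (cos β − √(cos²β − cos²φ)) / (cos β + √(cos²β − cos²φ)).
cos β = 0.9932, cos φ = 0.8281, √(cos²β − cos²φ) = 0.5484.
K_a = 0.9932 × (0.9932 − 0.5484)/(0.9932 + 0.5484) = 0.2866.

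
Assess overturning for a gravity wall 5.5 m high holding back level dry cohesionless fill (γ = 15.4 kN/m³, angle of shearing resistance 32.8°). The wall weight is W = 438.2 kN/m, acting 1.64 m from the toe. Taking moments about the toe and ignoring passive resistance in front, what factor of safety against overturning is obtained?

5.66

K_a = tan²(45° − 32.8°/2) = 0.2973.
P_a = ½K_aγH² = 0.5×0.2973×15.4×5.5² = 69.24 kN/m, acting at H/3 = 1.833 m above the base.
Overturning moment M_o = P_a × H/3 = 69.24 × 1.833 = 126.9.
Resisting moment M_r = W × 1.64 = 438.2 × 1.64 = 718.6.
FS_overturning = M_r/M_o = 718.6/126.9 = 5.661.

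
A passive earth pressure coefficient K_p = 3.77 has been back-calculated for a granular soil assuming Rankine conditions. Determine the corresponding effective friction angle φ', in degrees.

K_p = (1+sin φ)/(1−sin φ) ⇒ sin φ = (K_p − 1)/(K_p + 1) = 0.5807.
φ = arcsin(0.5807) = 35.50°.

35.5°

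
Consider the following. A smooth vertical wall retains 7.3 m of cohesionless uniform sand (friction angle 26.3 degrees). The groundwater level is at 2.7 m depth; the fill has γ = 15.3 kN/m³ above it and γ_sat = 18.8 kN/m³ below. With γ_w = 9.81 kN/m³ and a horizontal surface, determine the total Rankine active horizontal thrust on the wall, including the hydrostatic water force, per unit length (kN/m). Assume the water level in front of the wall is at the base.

235 kN/m

K_a = tan²(45° − φ/2) = 0.3859.
γ' = 18.8 − 9.81 = 8.990 kN/m³. Depth below WT = 4.6 m.
σ'_h at WT = K_a γ d_w = 15.94 kPa; at base = 15.94 + K_a γ' × 4.6 = 31.90 kPa.
P₁ (0–2.7 m) = ½×15.94×2.7 = 21.52. P₂ (2.7–7.3 m) = ½(15.94+31.90)×4.6 = 110.0.
P_w = ½ γ_w h₂² = 0.5×9.81×4.6² = 103.8. Total = 21.52+110.0+103.8 = 235.4 kN/m.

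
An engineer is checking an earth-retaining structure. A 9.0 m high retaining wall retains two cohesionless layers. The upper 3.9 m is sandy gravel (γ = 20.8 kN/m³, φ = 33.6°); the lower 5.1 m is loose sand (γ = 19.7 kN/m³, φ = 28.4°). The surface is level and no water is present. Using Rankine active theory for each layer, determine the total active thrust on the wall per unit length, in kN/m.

284 kN/m

K_a1 = tan²(45°−33.6°/2) = 0.2875; K_a2 = tan²(45°−28.4°/2) = 0.3554.
Layer 1: σ at base = K_a1 γ₁ h₁ = 23.32 kPa; P₁ = ½×23.32×3.9 = 45.48.
Layer 2: σ_v at top = γ₁h₁ = 81.12; σ_h top = K_a2×81.12 = 28.83; σ_h base = K_a2×(81.12+19.7×5.1) = 64.53.
P₂ = ½(28.83+64.53)×5.1 = 238.1. Total P_a = 45.48+238.1 = 283.5 kN/m.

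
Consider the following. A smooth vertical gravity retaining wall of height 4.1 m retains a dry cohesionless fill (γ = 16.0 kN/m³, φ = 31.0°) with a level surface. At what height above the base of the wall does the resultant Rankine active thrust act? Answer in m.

K_a = 0.3201.
The pressure distribution is triangular, so the resultant acts at H/3 above the base = 4.1/3 = 1.367 m.

1.37 m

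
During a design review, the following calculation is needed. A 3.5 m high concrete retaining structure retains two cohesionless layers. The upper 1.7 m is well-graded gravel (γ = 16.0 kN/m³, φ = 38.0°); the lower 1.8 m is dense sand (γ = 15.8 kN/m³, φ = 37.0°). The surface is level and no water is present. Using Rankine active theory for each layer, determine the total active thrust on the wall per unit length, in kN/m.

24.0 kN/m

K_a1 = tan²(45°−38.0°/2) = 0.2379; K_a2 = tan²(45°−37.0°/2) = 0.2486.
Layer 1: σ at base = K_a1 γ₁ h₁ = 6.470 kPa; P₁ = ½×6.470×1.7 = 5.500.
Layer 2: σ_v at top = γ₁h₁ = 27.20; σ_h top = K_a2×27.20 = 6.761; σ_h base = K_a2×(27.20+15.8×1.8) = 13.83.
P₂ = ½(6.761+13.83)×1.8 = 18.53. Total P_a = 5.500+18.53 = 24.03 kN/m.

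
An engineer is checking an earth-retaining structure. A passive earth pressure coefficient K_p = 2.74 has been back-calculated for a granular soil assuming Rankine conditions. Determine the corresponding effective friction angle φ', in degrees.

27.7°

K_p = (1+sin φ)/(1−sin φ) ⇒ sin φ = (K_p − 1)/(K_p + 1) = 0.4652.
φ = arcsin(0.4652) = 27.73°.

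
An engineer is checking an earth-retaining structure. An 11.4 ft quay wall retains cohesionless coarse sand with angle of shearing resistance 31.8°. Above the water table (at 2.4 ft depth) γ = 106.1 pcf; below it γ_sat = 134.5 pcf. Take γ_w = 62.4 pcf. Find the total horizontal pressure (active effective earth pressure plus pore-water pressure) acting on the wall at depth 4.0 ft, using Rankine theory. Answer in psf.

214 psf

K_a = (1 − sin φ)/(1 + sin φ) = 0.3098.
γ' = 134.5 − 62.4 = 72.10 pcf.
Effective vertical stress at 4.0 ft: σ'_v = 106.1×2.4 + 72.10×1.60 = 370.0 psf.
σ'_h = K_a σ'_v = 0.3098 × 370.0 = 114.6 psf; u = γ_w × 1.60 = 99.84 psf.
Total σ_h = 114.6 + 99.84 = 214.5 psf.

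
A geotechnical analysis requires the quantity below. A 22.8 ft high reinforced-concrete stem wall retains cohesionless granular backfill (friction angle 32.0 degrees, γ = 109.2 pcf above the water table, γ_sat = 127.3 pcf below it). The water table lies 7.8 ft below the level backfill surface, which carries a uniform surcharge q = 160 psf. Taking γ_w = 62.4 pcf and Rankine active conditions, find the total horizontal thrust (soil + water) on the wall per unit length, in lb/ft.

15300 lb/ft

K_a = tan²(45° − φ/2) = 0.3073.
γ' = 127.3 − 62.4 = 64.90 pcf. h₂ = H − d_w = 15.0 ft.
σ'_h: at surface K_a·q = 49.16; at WT K_a(q+γd_w) = 310.9; at base K_a(q+γd_w+γ'h₂) = 610.0 psf.
P₁ = ½(49.16+310.9)×7.8 = 1404; P₂ = ½(310.9+610.0)×15.0 = 6906; P_w = ½γ_w h₂² = 7020.
Total = 1404+6906+7020 = 15330 lb/ft.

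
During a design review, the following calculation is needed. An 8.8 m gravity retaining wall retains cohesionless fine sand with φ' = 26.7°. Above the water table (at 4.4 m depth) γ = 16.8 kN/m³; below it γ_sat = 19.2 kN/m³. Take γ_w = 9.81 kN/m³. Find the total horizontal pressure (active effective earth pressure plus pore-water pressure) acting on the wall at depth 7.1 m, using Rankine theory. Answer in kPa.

K_a = (1 − sin φ)/(1 + sin φ) = 0.3800.
γ' = 19.2 − 9.81 = 9.390 kN/m³.
Effective vertical stress at 7.1 m: σ'_v = 16.8×4.4 + 9.390×2.70 = 99.27 kPa.
σ'_h = K_a σ'_v = 0.3800 × 99.27 = 37.72 kPa; u = γ_w × 2.70 = 26.49 kPa.
Total σ_h = 37.72 + 26.49 = 64.21 kPa.

64.2 kPa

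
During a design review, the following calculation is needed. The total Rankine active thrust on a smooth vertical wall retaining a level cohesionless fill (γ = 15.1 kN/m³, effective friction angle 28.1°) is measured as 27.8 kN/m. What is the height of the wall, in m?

K_a = 0.3596. P_a = ½ K_a γ H² ⇒ H = √(2P_a/(K_a γ)).
H = √(2×27.8/(0.3596×15.1)) = 3.200 m.

3.20 m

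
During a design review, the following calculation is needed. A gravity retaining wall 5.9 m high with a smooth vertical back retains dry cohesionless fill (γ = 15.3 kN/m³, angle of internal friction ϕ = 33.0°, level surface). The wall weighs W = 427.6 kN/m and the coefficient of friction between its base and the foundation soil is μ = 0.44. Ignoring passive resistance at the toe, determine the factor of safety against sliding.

K_a = tan²(45° − 33.0°/2) = 0.2948.
P_a = ½K_aγH² = 0.5×0.2948×15.3×5.9² = 78.50 kN/m, acting at H/3 = 1.967 m above the base.
FS_sliding = μW / P_a = 0.44×427.6 / 78.50 = 2.397.

2.40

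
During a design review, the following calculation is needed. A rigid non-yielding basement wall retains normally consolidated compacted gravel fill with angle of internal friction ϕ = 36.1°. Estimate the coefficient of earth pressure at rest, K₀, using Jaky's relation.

K₀ = 1 − sin φ' = 1 − sin 36.1° = 0.4108.

0.411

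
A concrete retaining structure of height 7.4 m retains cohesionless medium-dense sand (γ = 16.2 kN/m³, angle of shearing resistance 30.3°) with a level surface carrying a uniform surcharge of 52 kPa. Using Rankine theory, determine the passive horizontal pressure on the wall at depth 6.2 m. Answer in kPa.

463 kPa

K_p = (1 + sin φ)/(1 − sin φ) = 3.037.
σ_v = γz + q = 16.2 × 6.2 + 52 = 152.4 kPa.
σ_h = K_p σ_v = 3.037 × 152.4 = 462.9 kPa.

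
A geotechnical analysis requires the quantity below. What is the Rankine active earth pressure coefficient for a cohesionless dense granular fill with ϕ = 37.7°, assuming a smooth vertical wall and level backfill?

K_a = (1 − sin φ)/(1 + sin φ) = (1 − sin 37.7°)/(1 + sin 37.7°) = 0.2411.

0.241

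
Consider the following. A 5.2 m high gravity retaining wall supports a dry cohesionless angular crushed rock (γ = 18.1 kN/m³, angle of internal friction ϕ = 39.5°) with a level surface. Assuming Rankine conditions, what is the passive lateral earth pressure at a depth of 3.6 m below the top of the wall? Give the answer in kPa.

K_p = (1 + sin φ)/(1 − sin φ) = 4.496.
σ_h = K_p γ z = 4.496 × 18.1 × 3.6 = 292.9 kPa.

293 kPa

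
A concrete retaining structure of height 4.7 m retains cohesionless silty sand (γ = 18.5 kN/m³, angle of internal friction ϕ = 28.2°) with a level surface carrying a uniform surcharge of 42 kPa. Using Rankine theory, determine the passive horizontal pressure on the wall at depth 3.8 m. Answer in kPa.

K_p = (1 + sin φ)/(1 − sin φ) = 2.792.
σ_v = γz + q = 18.5 × 3.8 + 42 = 112.3 kPa.
σ_h = K_p σ_v = 2.792 × 112.3 = 313.5 kPa.

314 kPa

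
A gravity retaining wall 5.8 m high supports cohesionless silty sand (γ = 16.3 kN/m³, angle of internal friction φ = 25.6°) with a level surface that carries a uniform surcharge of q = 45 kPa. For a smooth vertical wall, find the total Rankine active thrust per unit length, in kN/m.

K_a = tan²(45° − φ/2) = 0.3966.
Soil triangle: ½ K_a γ H² = 0.5×0.3966×16.3×5.8² = 108.7 kN/m.
Surcharge rectangle: K_a q H = 0.3966×45×5.8 = 103.5 kN/m.
Total = 108.7 + 103.5 = 212.2 kN/m.

212 kN/m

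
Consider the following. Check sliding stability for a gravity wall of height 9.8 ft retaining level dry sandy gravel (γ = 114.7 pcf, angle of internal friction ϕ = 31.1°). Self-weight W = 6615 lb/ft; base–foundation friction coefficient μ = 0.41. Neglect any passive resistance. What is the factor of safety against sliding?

K_a = tan²(45° − 31.1°/2) = 0.3188.
P_a = ½K_aγH² = 0.5×0.3188×114.7×9.8² = 1756 lb/ft, acting at H/3 = 3.267 ft above the base.
FS_sliding = μW / P_a = 0.41×6615 / 1756 = 1.545.

1.54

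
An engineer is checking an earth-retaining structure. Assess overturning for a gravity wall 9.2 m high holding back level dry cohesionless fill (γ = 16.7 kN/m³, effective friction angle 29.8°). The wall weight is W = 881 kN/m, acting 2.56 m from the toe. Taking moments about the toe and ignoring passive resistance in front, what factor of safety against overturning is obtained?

K_a = tan²(45° − 29.8°/2) = 0.3360.
P_a = ½K_aγH² = 0.5×0.3360×16.7×9.2² = 237.5 kN/m, acting at H/3 = 3.067 m above the base.
Overturning moment M_o = P_a × H/3 = 237.5 × 3.067 = 728.3.
Resisting moment M_r = W × 2.56 = 881 × 2.56 = 2255.
FS_overturning = M_r/M_o = 2255/728.3 = 3.097.

3.10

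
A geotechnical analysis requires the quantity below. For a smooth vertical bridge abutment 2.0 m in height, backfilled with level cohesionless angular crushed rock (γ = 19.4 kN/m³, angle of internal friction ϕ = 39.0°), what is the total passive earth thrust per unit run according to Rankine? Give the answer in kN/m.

171 kN/m

K_p = tan²(45° + φ/2) = 4.395.
P_p = ½ K_p γ H² = 0.5 × 4.395 × 19.4 × 2.0² = 170.5 kN/m.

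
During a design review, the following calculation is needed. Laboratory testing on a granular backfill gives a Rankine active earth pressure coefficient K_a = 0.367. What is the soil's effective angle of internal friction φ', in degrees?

27.6°

K_a = tan²(45° − φ/2) ⇒ 45° − φ/2 = arctan(√0.367) = 31.21°.
φ = 2(45° − 31.21°) = 27.58°.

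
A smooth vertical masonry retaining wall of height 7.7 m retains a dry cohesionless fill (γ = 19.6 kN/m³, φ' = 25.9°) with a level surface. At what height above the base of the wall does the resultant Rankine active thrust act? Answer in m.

2.57 m

K_a = 0.3920.
The pressure distribution is triangular, so the resultant acts at H/3 above the base = 7.7/3 = 2.567 m.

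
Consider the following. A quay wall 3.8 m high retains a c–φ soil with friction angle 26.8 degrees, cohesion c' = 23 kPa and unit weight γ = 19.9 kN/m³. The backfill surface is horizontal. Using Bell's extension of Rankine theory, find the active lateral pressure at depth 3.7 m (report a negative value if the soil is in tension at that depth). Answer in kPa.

K_a = (1 − sin φ)/(1 + sin φ) = 0.3785.
σ_a = K_a γ z − 2c√K_a = 0.3785×19.9×3.7 − 2×23×0.6152 = -0.4322 kPa.

-0.432 kPa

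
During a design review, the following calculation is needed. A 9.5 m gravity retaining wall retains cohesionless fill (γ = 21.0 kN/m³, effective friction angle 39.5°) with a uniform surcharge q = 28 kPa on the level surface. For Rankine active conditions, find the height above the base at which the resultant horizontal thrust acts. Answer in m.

K_a = 0.2224.
Triangular part P₁ = ½K_aγH² = 210.8 at H/3 = 3.167 m; rectangular part P₂ = K_a q H = 59.17 at H/2 = 4.750 m.
ȳ = (P₁·3.167 + P₂·4.750)/(P₁+P₂) = 3.514 m.

3.51 m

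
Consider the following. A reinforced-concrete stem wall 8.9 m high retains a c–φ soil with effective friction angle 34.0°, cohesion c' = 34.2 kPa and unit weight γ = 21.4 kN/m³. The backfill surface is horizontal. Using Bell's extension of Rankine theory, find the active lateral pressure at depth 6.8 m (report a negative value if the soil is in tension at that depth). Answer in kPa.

K_a = (1 − sin φ)/(1 + sin φ) = 0.2827.
σ_a = K_a γ z − 2c√K_a = 0.2827×21.4×6.8 − 2×34.2×0.5317 = 4.772 kPa.

4.77 kPa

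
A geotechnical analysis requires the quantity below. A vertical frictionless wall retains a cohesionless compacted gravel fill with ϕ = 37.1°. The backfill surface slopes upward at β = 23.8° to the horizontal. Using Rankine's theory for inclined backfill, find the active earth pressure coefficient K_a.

0.313

K_a = cos β · (cos β − √(cos²β − cos²φ)) / (cos β + √(cos²β − cos²φ)).
cos β = 0.9150, cos φ = 0.7976, √(cos²β − cos²φ) = 0.4483.
K_a = 0.9150 × (0.9150 − 0.4483)/(0.9150 + 0.4483) = 0.3132.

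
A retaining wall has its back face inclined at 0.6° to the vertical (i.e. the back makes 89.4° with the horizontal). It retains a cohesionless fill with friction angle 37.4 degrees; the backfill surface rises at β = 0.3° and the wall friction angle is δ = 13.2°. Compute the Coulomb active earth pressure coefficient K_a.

0.230

K_a = sin²(α+φ) / [sin²α · sin(α−δ) · (1 + √{sin(φ+δ)sin(φ−β) / (sin(α−δ)sin(α+β))})²].
With α = 89.4°, φ = 37.4°, δ = 13.2°, β = 0.3°: K_a = 0.2304.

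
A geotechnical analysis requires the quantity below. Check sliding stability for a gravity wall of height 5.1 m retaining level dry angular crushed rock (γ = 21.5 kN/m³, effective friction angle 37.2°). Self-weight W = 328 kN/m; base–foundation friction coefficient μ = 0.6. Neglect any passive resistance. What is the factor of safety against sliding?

K_a = tan²(45° − 37.2°/2) = 0.2464.
P_a = ½K_aγH² = 0.5×0.2464×21.5×5.1² = 68.90 kN/m, acting at H/3 = 1.700 m above the base.
FS_sliding = μW / P_a = 0.6×328 / 68.90 = 2.856.

2.86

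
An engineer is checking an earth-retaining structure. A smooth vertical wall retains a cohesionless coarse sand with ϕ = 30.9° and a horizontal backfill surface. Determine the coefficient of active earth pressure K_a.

K_a = (1 − sin φ)/(1 + sin φ) = (1 − sin 30.9°)/(1 + sin 30.9°) = 0.3214.

0.321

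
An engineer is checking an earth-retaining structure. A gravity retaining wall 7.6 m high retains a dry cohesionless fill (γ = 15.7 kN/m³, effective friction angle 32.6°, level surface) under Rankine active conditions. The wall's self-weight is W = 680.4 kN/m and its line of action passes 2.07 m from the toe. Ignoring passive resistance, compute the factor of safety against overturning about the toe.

4.09

K_a = tan²(45° − 32.6°/2) = 0.2997.
P_a = ½K_aγH² = 0.5×0.2997×15.7×7.6² = 135.9 kN/m, acting at H/3 = 2.533 m above the base.
Overturning moment M_o = P_a × H/3 = 135.9 × 2.533 = 344.3.
Resisting moment M_r = W × 2.07 = 680.4 × 2.07 = 1408.
FS_overturning = M_r/M_o = 1408/344.3 = 4.091.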